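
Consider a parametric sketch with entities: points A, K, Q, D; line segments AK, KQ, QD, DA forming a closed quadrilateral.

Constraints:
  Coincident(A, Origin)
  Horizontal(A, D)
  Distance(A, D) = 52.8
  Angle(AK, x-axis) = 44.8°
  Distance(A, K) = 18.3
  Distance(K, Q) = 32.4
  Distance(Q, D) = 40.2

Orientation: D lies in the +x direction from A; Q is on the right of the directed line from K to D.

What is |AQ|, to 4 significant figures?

25.96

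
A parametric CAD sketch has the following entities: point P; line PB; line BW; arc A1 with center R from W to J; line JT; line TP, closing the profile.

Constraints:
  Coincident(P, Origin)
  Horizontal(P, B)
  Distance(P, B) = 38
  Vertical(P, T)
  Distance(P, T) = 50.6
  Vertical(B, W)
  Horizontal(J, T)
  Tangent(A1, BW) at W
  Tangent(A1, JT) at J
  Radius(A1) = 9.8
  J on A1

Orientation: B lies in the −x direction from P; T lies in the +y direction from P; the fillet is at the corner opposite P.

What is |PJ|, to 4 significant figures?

57.93

P is at the origin; P and B share the same y with |PB| = 38.0 and B on the −x side, so B = (-38.00, 0.000). P and T share the same x with |PT| = 50.6 and T on the +y side, so T = (0.000, 50.60). The virtual corner opposite P is at (-38.00, 50.60). A1 meets BW tangentially, so RW is at right angles to BW and the tangent condition forces RJ to be normal to JT, with radius 9.8, so the center R sits 9.8 in from both sides at R = (-28.20, 40.80). That places the tangent points at W = (-38.00, 40.80) on BW and J = (-28.20, 50.60) on JT. Then |PJ| = |J − P| = 57.93.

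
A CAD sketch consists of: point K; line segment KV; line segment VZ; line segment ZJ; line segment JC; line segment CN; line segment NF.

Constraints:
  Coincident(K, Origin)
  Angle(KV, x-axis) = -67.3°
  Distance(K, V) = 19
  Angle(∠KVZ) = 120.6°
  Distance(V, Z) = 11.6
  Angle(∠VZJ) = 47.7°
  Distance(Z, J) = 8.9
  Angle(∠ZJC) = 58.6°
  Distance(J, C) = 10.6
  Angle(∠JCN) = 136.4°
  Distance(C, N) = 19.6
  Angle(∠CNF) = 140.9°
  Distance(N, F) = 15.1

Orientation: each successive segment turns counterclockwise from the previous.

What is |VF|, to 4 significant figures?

37.15

K is at the origin; KV runs at -67.3° with length 19.0, so V = (7.332, -17.53). ∠KVZ = 120.6° gives VZ at -7.900° from the x-axis; with |VZ| = 11.6, Z = (18.82, -19.12). ∠VZJ = 47.7° gives ZJ at 124.4° from the x-axis; with |ZJ| = 8.9, J = (13.79, -11.78). ∠ZJC = 58.6° gives JC at -114.2° from the x-axis; with |JC| = 10.6, C = (9.449, -21.45). ∠JCN = 136.4° gives CN at -70.60° from the x-axis; with |CN| = 19.6, N = (15.96, -39.93). ∠CNF = 140.9° gives NF at -31.50° from the x-axis; with |NF| = 15.1, F = (28.83, -47.82). Then |VF| = |F − V| = 37.15.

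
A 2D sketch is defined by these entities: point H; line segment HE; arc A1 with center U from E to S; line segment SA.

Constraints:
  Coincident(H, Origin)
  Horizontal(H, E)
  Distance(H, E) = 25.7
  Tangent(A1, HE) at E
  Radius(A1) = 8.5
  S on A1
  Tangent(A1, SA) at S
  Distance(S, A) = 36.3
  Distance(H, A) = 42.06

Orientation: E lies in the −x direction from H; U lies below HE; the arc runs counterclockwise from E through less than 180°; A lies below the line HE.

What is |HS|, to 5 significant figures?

35.039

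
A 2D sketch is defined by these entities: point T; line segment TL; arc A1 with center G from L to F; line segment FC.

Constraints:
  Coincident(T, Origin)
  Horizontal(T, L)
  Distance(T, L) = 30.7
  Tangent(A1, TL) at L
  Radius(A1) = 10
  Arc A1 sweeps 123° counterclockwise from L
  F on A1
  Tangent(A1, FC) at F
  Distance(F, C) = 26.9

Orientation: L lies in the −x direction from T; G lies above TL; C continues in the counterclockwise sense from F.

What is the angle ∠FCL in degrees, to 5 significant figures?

23.641°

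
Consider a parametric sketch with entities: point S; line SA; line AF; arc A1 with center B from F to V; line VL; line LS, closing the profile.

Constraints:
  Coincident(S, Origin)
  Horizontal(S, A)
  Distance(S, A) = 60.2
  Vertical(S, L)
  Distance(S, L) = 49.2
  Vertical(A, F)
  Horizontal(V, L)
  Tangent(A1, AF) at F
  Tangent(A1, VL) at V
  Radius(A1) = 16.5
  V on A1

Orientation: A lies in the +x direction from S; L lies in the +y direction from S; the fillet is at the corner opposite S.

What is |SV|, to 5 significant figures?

65.805

The virtual corner opposite S is at (60.200, 49.200). A1 meets AF tangentially, so BF is at right angles to AF and A1 meets VL tangentially, so BV is at right angles to VL, with radius 16.5, so the center B sits 16.5 in from both sides at B = (43.700, 32.700). That places the tangent points at F = (60.200, 32.700) on AF and V = (43.700, 49.200) on VL. Then |SV| = |V − S| = 65.805.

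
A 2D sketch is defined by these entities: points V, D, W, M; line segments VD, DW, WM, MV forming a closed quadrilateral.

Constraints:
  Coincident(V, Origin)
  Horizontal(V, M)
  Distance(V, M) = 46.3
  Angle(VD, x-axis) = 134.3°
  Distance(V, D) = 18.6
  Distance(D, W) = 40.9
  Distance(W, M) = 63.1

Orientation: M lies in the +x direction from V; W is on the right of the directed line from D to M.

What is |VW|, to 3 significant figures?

29.4

Checks: |DW| = 40.90 ✓; |WM| = 63.10 ✓.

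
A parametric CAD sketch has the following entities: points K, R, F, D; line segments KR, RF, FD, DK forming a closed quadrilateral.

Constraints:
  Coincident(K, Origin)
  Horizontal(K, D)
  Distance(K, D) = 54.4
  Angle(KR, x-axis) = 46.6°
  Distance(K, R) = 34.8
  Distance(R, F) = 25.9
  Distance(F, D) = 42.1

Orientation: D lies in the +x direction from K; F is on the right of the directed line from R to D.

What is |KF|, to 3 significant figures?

12.5

Checks: |RF| = 25.90 ✓; |FD| = 42.10 ✓.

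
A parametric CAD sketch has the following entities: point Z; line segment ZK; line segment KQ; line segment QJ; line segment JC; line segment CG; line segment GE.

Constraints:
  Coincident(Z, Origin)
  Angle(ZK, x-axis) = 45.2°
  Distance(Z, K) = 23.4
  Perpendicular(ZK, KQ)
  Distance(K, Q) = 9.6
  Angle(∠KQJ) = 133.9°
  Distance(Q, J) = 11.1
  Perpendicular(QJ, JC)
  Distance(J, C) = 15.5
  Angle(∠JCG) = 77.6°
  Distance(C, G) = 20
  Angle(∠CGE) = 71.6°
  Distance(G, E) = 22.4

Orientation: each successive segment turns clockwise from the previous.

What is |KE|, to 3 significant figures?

17.8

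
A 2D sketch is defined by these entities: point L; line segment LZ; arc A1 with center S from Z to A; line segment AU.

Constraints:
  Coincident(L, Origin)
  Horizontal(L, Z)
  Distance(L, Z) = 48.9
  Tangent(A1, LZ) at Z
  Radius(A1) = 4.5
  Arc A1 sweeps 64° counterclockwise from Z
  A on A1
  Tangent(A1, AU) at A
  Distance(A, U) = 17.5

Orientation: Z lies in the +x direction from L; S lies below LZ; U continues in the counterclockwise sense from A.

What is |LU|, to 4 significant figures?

41.42

L is at the origin; LZ is horizontal with |LZ| = 48.9 and Z on the +x side, so Z = (48.90, 0.000). A1 meets LZ tangentially, so SZ is at right angles to LZ, so S = Z + (0, -4.5) = (48.90, -4.500). On A1, Z sits at bearing 90° from S; a 64° counterclockwise sweep puts A at bearing 154°, so A = S + 4.5·(cos 154°, sin 154°) = (44.86, -2.527). The tangent condition forces SA to be normal to AU, so AU runs along (−sin 154°, cos 154°); with |AU| = 17.5, U = (37.18, -18.26). Then |LU| = |U − L| = 41.42.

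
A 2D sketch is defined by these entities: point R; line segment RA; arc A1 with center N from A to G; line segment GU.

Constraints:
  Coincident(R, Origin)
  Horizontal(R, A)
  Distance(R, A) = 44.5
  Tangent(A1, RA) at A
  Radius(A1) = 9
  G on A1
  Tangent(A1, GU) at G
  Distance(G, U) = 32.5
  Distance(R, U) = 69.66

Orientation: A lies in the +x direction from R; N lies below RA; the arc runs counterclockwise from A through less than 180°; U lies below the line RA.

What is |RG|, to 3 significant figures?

40.0

Checks: |NG| = 9.000 ✓; ∠(NG, GU) = 90.00° ✓; |GU| = 32.50 ✓; |RU| = 69.66 ✓.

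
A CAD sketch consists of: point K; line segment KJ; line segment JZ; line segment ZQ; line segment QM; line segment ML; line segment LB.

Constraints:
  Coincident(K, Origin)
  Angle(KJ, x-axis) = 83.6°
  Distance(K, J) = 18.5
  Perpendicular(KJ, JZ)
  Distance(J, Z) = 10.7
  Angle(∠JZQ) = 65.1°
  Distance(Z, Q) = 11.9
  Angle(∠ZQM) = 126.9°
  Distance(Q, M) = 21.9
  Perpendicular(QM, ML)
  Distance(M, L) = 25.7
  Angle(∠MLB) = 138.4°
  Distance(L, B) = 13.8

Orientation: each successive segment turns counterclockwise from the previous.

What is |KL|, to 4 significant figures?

35.28

K is at the origin; KJ runs at 83.6° with length 18.5, so J = (2.062, 18.38). The perpendicularity gives JZ at right angles to KJ, so JZ runs at 173.6°; with |JZ| = 10.7, Z = (-8.571, 19.58). ∠JZQ = 65.1° gives ZQ at -71.50° from the x-axis; with |ZQ| = 11.9, Q = (-4.795, 8.292). ∠ZQM = 126.9° gives QM at -18.40° from the x-axis; with |QM| = 21.9, M = (15.99, 1.380). QM is perpendicular to ML, so ML runs at 71.60°; with |ML| = 25.7, L = (24.10, 25.77). Then |KL| = |L − K| = 35.28.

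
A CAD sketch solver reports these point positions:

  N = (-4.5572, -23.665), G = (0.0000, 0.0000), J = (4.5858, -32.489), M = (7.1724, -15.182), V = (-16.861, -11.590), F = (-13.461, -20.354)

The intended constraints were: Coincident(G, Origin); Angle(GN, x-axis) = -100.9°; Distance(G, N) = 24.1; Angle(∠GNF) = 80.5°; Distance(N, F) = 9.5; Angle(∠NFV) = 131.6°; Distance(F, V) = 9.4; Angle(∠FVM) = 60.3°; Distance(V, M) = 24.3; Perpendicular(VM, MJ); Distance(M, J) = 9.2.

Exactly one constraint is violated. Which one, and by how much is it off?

Distance(M, J) = 9.2 — off by 8.30.

G = (0.00, 0.00) ✓; GN at -100.9° ✓; |GN| = 24.10 ✓; ∠GNF = 80.50° ✓; |NF| = 9.499 ✓; ∠NFV = 131.6° ✓; |FV| = 9.400 ✓; ∠FVM = 60.30° ✓; |VM| = 24.30 ✓; ∠(VM, MJ) = 90.00° ✓; |MJ| = 17.50 ✗.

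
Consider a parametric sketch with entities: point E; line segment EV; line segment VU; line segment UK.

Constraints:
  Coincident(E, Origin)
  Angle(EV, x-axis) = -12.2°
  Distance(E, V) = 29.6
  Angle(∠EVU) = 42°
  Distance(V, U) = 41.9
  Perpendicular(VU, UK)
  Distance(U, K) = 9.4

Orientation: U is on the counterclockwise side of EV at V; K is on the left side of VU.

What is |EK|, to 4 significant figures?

22.46

∠EVU = 42.0°, so VU runs at -12.2° + (180° − 42.0°) = 125.8° from the x-axis; with |VU| = 41.9, U = V + 41.9·(cos 125.8°, sin 125.8°) = (4.422, 27.73). VU is perpendicular to UK; with |UK| = 9.4 on the left of VU, K = U + 9.4·(-0.8111, -0.5850) = (-3.202, 22.23). Then |EK| = |K − E| = 22.46.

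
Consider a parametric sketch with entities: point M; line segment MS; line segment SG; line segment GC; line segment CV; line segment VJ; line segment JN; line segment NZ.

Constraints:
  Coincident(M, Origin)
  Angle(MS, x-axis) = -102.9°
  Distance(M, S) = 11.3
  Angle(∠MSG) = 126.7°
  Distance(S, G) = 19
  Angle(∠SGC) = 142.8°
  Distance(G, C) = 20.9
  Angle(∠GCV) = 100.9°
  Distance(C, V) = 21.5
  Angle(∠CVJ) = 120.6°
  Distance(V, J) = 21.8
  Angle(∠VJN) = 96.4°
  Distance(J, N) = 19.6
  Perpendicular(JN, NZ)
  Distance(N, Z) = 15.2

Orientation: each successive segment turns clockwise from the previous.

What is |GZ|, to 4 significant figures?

11.93

∠VJN = 96.4° gives JN at -55.50° from the x-axis; with |JN| = 19.6, N = (-8.968, 1.756). The perpendicularity gives NZ at right angles to JN, so NZ runs at -145.5°; with |NZ| = 15.2, Z = (-21.49, -6.853). Then |GZ| = |Z − G| = 11.93.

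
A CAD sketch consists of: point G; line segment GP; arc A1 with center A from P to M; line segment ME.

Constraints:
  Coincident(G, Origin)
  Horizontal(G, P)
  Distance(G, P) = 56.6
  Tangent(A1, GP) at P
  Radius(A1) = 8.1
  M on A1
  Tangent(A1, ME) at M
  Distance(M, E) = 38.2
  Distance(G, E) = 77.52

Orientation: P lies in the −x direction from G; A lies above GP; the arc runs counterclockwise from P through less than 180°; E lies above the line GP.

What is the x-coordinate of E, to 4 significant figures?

-61.80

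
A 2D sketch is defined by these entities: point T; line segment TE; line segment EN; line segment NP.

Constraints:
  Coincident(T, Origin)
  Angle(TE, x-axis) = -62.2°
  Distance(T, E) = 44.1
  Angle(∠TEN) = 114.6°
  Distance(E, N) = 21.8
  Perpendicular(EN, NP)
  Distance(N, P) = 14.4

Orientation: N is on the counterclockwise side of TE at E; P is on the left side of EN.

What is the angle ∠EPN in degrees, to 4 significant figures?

56.55°

T is at the origin; TE runs at -62.2° with length 44.1, so E = 44.1·(cos -62.2°, sin -62.2°) = (20.57, -39.01). ∠TEN = 114.6°, so EN runs at -62.2° + (180° − 114.6°) = 3.200° from the x-axis; with |EN| = 21.8, N = E + 21.8·(cos 3.200°, sin 3.200°) = (42.33, -37.79). EN ⟂ NP; with |NP| = 14.4 on the left of EN, P = N + 14.4·(-0.05582, 0.9984) = (41.53, -23.42). Then cos ∠EPN = PE·PN / (|PE||PN|), giving 56.55°.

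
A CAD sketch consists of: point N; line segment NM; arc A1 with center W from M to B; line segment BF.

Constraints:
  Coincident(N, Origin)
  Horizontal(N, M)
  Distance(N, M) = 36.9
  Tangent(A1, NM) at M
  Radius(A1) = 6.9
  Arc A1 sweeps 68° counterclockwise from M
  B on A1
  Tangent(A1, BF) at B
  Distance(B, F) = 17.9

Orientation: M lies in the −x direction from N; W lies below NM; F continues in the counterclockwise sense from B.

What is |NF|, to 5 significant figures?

54.200

N is at the origin; N and M share the same y with |NM| = 36.9 and M on the −x side, so M = (-36.900, 0.0000). Since A1 is tangent to NM there, WM ⟂ NM, so W = M + (0, -6.9) = (-36.900, -6.9000). On A1, M sits at bearing 90° from W; a 68° counterclockwise sweep puts B at bearing 158°, so B = W + 6.9·(cos 158°, sin 158°) = (-43.298, -4.3152). Tangency of A1 to BF means the radius WB is perpendicular to BF, so BF runs along (−sin 158°, cos 158°); with |BF| = 17.9, F = (-50.003, -20.912). Then |NF| = |F − N| = 54.200.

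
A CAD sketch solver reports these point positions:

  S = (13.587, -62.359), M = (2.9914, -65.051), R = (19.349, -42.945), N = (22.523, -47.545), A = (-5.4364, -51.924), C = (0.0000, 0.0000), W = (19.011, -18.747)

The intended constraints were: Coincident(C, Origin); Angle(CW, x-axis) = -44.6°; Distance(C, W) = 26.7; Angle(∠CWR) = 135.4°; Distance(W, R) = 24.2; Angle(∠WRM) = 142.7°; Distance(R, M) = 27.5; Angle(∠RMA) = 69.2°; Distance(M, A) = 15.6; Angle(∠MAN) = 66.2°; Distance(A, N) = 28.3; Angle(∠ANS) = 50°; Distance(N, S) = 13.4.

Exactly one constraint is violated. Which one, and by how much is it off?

Distance(N, S) = 13.4 — off by 3.90.

C = (0.00, 0.00) ✓; CW at -44.60° ✓; |CW| = 26.70 ✓; ∠CWR = 135.4° ✓; |WR| = 24.20 ✓; ∠WRM = 142.7° ✓; |RM| = 27.50 ✓; ∠RMA = 69.20° ✓; |MA| = 15.60 ✓; ∠MAN = 66.20° ✓; |AN| = 28.30 ✓; ∠ANS = 50.00° ✓; |NS| = 17.30 ✗.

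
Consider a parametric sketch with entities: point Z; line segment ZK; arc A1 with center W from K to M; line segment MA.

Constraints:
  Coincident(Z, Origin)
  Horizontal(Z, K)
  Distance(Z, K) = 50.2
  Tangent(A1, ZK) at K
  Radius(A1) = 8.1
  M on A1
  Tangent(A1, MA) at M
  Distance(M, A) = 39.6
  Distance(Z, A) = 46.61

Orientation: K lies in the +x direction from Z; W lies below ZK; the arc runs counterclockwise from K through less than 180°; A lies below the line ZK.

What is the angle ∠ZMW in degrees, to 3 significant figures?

158°

Checks: ∠(WK, KZ) = 90.00° ✓; |WK| = 8.100 ✓; |WM| = 8.100 ✓; ∠(WM, MA) = 90.00° ✓; |MA| = 39.60 ✓; |ZA| = 46.61 ✓.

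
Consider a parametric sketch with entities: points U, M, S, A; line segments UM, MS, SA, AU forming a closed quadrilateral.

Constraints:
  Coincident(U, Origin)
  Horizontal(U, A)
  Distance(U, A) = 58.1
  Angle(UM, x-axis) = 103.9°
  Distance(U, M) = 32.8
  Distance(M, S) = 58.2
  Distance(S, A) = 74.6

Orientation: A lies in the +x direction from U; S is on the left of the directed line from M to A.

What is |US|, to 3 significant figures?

79.2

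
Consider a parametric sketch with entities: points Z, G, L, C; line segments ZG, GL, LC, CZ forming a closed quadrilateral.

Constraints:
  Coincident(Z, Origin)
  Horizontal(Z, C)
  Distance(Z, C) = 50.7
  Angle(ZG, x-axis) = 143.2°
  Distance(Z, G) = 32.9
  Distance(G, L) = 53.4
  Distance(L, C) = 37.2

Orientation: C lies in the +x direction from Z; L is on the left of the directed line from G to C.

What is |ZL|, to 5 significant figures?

38.583

Checks: |GL| = 53.40 ✓; |LC| = 37.20 ✓.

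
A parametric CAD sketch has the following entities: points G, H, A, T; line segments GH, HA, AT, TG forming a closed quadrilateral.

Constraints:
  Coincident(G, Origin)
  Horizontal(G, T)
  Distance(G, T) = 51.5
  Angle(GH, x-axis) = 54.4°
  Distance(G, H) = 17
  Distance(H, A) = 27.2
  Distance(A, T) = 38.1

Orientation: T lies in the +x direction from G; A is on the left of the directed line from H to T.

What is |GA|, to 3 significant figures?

43.9

G is at the origin; G and T share the same y with |GT| = 51.5 and T in +x, so T = (51.5, 0). GH runs at 54.4° with |GH| = 17.0, so H = (9.90, 13.8). A is determined by |HA| = 27.2 and |AT| = 38.1 together: it lies at the intersection of circle(H, 27.2) and circle(T, 38.1). With |HT| = 43.8, the foot of the radical line on HT is 13.8 from H and the perpendicular offset is √(27.2² − 13.8²) = 23.4. Taking the left-of-HT solution: A = (30.4, 31.7).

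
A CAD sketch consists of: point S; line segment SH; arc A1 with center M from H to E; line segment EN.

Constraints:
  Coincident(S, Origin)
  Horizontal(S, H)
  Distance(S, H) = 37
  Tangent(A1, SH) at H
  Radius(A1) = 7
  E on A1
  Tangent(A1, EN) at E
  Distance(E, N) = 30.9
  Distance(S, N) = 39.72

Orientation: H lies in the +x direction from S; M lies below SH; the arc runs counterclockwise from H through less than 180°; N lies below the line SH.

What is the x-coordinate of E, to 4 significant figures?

30.37

Checks: |ME| = 7.000 ✓; ∠(ME, EN) = 90.00° ✓; |EN| = 30.90 ✓; |SN| = 39.72 ✓.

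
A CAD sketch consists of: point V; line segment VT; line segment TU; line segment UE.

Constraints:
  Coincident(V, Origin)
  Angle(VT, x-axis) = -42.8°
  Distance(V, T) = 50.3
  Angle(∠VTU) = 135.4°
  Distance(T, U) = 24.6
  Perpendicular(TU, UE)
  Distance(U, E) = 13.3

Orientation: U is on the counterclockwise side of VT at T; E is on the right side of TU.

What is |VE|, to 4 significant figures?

77.55

V is at the origin; VT runs at -42.8° with length 50.3, so T = 50.3·(cos -42.8°, sin -42.8°) = (36.91, -34.18). ∠VTU = 135.4°, so TU runs at -42.8° + (180° − 135.4°) = 1.800° from the x-axis; with |TU| = 24.6, U = T + 24.6·(cos 1.800°, sin 1.800°) = (61.49, -33.40). The perpendicularity gives UE at right angles to TU; with |UE| = 13.3 on the right of TU, E = U + 13.3·(0.03141, -0.9995) = (61.91, -46.70). Then |VE| = |E − V| = 77.55.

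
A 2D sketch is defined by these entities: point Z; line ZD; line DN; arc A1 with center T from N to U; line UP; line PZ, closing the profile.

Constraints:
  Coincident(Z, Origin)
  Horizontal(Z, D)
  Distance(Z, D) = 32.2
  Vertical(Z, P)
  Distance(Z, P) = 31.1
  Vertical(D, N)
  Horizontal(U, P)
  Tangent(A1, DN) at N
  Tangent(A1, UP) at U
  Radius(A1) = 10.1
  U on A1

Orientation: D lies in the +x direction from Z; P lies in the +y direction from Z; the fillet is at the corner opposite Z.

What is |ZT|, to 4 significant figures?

30.49

ZP is vertical with |ZP| = 31.1 and P on the +y side, so P = (0.000, 31.10). The virtual corner opposite Z is at (32.20, 31.10). A1 meets DN tangentially, so TN is at right angles to DN and since A1 is tangent to UP there, TU ⟂ UP, with radius 10.1, so the center T sits 10.1 in from both sides at T = (22.10, 21.00). Then |ZT| = |T − Z| = 30.49.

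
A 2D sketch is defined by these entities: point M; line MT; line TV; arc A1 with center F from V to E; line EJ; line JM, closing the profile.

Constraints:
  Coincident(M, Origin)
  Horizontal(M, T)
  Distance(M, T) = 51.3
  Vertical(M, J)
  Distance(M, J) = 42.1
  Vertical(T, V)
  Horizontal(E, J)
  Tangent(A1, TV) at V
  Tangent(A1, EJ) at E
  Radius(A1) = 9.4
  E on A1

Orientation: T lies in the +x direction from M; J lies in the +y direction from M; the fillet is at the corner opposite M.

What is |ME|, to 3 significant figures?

59.4

M is at the origin; M and T share the same y with |MT| = 51.3 and T on the +x side, so T = (51.3, 0.00). MJ is vertical with |MJ| = 42.1 and J on the +y side, so J = (0.00, 42.1). The virtual corner opposite M is at (51.3, 42.1). Tangency of A1 to TV means the radius FV is perpendicular to TV and tangency of A1 to EJ means the radius FE is perpendicular to EJ, with radius 9.4, so the center F sits 9.4 in from both sides at F = (41.9, 32.7). That places the tangent points at V = (51.3, 32.7) on TV and E = (41.9, 42.1) on EJ. Then |ME| = |E − M| = 59.4.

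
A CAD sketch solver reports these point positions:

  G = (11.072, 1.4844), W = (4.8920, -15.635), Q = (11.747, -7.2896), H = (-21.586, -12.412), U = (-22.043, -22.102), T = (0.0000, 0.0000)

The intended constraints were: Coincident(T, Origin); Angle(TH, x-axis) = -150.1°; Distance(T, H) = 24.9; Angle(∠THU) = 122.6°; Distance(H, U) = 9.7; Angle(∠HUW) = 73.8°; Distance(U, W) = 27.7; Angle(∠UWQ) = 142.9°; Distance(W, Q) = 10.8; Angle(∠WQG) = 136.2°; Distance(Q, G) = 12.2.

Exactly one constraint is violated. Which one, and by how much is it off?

Distance(Q, G) = 12.2 — off by 3.40.

T = (0.00, 0.00) ✓; TH at -150.1° ✓; |TH| = 24.90 ✓; ∠THU = 122.6° ✓; |HU| = 9.701 ✓; ∠HUW = 73.80° ✓; |UW| = 27.70 ✓; ∠UWQ = 142.9° ✓; |WQ| = 10.80 ✓; ∠WQG = 136.2° ✓; |QG| = 8.800 ✗.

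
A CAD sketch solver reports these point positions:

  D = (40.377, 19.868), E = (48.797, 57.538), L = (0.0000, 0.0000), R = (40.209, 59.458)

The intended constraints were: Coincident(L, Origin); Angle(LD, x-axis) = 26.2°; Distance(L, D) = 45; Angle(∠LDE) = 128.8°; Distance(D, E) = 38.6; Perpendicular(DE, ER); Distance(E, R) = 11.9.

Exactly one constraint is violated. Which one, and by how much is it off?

Distance(E, R) = 11.9 — off by 3.10.

L = (0.00, 0.00) ✓; LD at 26.20° ✓; |LD| = 45.00 ✓; ∠LDE = 128.8° ✓; |DE| = 38.60 ✓; ∠(DE, ER) = 90.00° ✓; |ER| = 8.800 ✗.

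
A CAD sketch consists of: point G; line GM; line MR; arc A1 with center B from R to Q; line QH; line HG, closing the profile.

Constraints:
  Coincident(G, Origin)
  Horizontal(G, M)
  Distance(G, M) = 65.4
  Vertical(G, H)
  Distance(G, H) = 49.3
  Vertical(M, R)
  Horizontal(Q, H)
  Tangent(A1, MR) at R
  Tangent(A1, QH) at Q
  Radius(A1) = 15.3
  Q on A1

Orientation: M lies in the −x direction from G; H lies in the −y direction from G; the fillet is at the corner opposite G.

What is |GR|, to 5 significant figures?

73.710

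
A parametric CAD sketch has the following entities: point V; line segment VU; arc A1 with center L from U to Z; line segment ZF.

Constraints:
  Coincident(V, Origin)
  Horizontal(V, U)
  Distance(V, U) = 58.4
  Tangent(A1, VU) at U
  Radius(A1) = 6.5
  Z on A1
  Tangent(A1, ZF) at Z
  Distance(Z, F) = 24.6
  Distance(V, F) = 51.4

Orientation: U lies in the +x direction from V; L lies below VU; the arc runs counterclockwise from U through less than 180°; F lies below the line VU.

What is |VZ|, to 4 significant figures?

52.49

V is at the origin; V and U share the same y with |VU| = 58.4 and U on the +x side, so U = (58.40, 0.000). The tangent condition forces LU to be normal to VU, so L = U + (0, -6.5) = (58.40, -6.500). Since LZ ⟂ ZF (tangency), |LF| = √(6.5² + 24.6²) = 25.44 regardless of where Z sits on A1. So F lies on both circle(V, 51.4) and circle(L, 25.44); the below-VU intersection is F = (43.61, -27.20). Z is the foot of the tangent from F: Z = (52.32, -4.198).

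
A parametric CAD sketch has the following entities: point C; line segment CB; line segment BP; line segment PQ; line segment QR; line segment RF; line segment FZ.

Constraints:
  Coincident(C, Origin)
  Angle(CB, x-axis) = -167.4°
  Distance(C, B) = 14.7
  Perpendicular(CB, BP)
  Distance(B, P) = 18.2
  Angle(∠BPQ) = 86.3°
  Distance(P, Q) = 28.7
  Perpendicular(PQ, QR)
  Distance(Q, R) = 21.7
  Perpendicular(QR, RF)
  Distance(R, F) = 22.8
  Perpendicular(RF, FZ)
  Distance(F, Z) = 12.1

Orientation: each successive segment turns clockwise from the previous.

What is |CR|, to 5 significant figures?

13.617

C is at the origin; CB runs at -167.4° with length 14.7, so B = (-14.346, -3.2067). The perpendicularity gives BP at right angles to CB, so BP runs at 102.60°; with |BP| = 18.2, P = (-18.316, 14.555). ∠BPQ = 86.3° gives PQ at 8.9000° from the x-axis; with |PQ| = 28.7, Q = (10.038, 18.995). PQ is perpendicular to QR, so QR runs at -81.100°; with |QR| = 21.7, R = (13.395, -2.4436). Then |CR| = |R − C| = 13.617.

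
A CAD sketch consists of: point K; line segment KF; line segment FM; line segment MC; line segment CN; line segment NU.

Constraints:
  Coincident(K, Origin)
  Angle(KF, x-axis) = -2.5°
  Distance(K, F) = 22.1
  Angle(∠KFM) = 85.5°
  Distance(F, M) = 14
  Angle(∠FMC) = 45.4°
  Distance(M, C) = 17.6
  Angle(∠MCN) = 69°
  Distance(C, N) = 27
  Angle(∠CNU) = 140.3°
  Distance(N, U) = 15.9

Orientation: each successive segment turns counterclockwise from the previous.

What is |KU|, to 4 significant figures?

49.93

K is at the origin; KF runs at -2.5° with length 22.1, so F = (22.08, -0.9640). ∠KFM = 85.5° gives FM at 92.00° from the x-axis; with |FM| = 14.0, M = (21.59, 13.03). ∠FMC = 45.4° gives MC at -133.4° from the x-axis; with |MC| = 17.6, C = (9.498, 0.2398). ∠MCN = 69.0° gives CN at -22.40° from the x-axis; with |CN| = 27.0, N = (34.46, -10.05). ∠CNU = 140.3° gives NU at 17.30° from the x-axis; with |NU| = 15.9, U = (49.64, -5.321). Then |KU| = |U − K| = 49.93.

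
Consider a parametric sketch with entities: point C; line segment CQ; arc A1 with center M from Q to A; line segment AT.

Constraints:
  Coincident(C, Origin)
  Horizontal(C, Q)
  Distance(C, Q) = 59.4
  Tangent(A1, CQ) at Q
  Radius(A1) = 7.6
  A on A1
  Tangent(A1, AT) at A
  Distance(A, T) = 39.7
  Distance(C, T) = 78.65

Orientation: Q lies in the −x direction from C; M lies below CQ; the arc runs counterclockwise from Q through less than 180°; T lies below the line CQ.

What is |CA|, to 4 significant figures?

67.48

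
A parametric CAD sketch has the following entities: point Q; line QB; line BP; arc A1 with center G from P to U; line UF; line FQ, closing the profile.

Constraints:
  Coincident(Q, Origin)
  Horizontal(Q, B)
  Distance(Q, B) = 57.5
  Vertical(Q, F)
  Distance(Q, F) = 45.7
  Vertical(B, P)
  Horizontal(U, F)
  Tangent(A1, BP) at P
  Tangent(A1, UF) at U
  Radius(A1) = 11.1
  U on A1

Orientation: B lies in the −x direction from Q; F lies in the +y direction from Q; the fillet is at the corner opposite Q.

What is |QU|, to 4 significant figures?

65.13

The virtual corner opposite Q is at (-57.50, 45.70). Tangency of A1 to BP means the radius GP is perpendicular to BP and since A1 is tangent to UF there, GU ⟂ UF, with radius 11.1, so the center G sits 11.1 in from both sides at G = (-46.40, 34.60). That places the tangent points at P = (-57.50, 34.60) on BP and U = (-46.40, 45.70) on UF. Then |QU| = |U − Q| = 65.13.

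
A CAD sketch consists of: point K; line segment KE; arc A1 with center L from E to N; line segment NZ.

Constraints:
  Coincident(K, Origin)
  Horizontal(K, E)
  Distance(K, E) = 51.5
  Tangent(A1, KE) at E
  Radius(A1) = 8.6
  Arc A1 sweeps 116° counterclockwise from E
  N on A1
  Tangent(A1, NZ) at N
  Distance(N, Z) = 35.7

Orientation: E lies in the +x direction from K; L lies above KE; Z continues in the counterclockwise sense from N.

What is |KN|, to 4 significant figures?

60.51

A1 meets KE tangentially, so LE is at right angles to KE, so L = E + (0, 8.6) = (51.50, 8.600). On A1, E sits at bearing -90° from L; a 116° counterclockwise sweep puts N at bearing 26°, so N = L + 8.6·(cos 26°, sin 26°) = (59.23, 12.37). Then |KN| = |N − K| = 60.51.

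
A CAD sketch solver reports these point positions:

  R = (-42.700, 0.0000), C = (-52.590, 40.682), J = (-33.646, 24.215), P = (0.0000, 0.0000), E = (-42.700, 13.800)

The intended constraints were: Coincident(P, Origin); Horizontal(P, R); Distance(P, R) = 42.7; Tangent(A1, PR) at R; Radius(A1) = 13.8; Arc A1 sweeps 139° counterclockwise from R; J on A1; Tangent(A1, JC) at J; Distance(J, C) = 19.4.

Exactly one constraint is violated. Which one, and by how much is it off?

Distance(J, C) = 19.4 — off by 5.70.

P = (0.00, 0.00) ✓; P.y = 0.00, R.y = 0.00 ✓; |PR| = 42.70 ✓; ∠(ER, RP) = 90.00° ✓; |ER| = 13.80 ✓; bearing(E→J) − bearing(E→R) = 139.0° ✓; |EJ| = 13.80 ✓; ∠(EJ, JC) = 90.00° ✓; |JC| = 25.10 ✗.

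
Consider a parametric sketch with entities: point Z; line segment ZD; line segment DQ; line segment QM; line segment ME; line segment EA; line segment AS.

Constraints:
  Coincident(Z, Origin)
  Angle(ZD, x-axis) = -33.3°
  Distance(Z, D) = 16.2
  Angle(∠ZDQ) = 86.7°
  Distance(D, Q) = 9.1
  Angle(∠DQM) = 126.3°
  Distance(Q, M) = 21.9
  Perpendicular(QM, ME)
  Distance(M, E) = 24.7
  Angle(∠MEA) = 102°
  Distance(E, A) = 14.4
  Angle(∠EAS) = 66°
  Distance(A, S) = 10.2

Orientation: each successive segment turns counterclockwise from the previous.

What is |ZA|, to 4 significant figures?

11.54

Z is at the origin; ZD runs at -33.3° with length 16.2, so D = (13.54, -8.894). ∠ZDQ = 86.7° gives DQ at 60.00° from the x-axis; with |DQ| = 9.1, Q = (18.09, -1.013). ∠DQM = 126.3° gives QM at 113.7° from the x-axis; with |QM| = 21.9, M = (9.287, 19.04). The perpendicularity gives ME at right angles to QM, so ME runs at -156.3°; with |ME| = 24.7, E = (-13.33, 9.112). ∠MEA = 102.0° gives EA at -78.30° from the x-axis; with |EA| = 14.4, A = (-10.41, -4.989). Then |ZA| = |A − Z| = 11.54.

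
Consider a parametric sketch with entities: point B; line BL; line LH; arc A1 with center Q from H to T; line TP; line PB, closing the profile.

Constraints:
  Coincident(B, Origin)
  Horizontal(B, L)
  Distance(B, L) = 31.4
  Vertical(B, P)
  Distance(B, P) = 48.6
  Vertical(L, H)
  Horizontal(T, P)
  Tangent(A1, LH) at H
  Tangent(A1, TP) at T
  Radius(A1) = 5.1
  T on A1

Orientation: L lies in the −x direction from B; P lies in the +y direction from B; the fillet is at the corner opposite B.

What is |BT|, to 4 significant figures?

55.26

The virtual corner opposite B is at (-31.40, 48.60). A1 meets LH tangentially, so QH is at right angles to LH and A1 meets TP tangentially, so QT is at right angles to TP, with radius 5.1, so the center Q sits 5.1 in from both sides at Q = (-26.30, 43.50). That places the tangent points at H = (-31.40, 43.50) on LH and T = (-26.30, 48.60) on TP. Then |BT| = |T − B| = 55.26.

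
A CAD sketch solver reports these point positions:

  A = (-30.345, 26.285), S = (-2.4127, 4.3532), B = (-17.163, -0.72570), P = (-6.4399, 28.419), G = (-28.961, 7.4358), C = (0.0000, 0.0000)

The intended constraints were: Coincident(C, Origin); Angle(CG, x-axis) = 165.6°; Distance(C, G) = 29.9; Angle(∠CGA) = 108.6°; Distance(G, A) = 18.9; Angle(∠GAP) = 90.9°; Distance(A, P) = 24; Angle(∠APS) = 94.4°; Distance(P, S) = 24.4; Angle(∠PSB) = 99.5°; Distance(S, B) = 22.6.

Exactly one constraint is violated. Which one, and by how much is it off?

Distance(S, B) = 22.6 — off by 7.00.

C = (0.00, 0.00) ✓; CG at 165.6° ✓; |CG| = 29.90 ✓; ∠CGA = 108.6° ✓; |GA| = 18.90 ✓; ∠GAP = 90.90° ✓; |AP| = 24.00 ✓; ∠APS = 94.40° ✓; |PS| = 24.40 ✓; ∠PSB = 99.50° ✓; |SB| = 15.60 ✗.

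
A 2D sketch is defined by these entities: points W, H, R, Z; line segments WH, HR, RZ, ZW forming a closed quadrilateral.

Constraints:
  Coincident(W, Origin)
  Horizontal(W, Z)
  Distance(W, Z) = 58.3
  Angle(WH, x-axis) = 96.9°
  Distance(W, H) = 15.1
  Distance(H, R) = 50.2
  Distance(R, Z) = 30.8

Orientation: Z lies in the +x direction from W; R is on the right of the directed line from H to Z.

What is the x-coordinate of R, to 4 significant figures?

34.55

Checks: |HR| = 50.20 ✓; |RZ| = 30.80 ✓.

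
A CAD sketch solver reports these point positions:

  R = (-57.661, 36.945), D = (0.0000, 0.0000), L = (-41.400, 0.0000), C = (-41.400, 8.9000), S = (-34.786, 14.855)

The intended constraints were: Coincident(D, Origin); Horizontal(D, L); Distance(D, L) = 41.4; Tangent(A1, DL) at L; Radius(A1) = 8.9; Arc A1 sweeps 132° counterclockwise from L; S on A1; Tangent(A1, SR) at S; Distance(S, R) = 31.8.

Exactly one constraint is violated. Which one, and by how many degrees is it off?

Tangent(A1, SR) at S — off by 4.00°.

D = (0.00, 0.00) ✓; D.y = 0.00, L.y = 0.00 ✓; |DL| = 41.40 ✓; ∠(CL, LD) = 90.00° ✓; |CL| = 8.900 ✓; bearing(C→S) − bearing(C→L) = 132.0° ✓; |CS| = 8.900 ✓; ∠(CS, SR) = 86.00° ✗; |SR| = 31.80 ✓.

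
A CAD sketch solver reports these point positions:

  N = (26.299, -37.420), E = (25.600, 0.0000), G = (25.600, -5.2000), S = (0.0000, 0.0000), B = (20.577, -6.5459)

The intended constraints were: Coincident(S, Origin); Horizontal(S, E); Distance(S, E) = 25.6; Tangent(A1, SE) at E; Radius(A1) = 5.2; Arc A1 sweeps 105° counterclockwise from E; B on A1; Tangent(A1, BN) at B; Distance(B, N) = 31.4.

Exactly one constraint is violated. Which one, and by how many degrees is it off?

Tangent(A1, BN) at B — off by 4.50°.

S = (0.00, 0.00) ✓; S.y = 0.00, E.y = 0.00 ✓; |SE| = 25.60 ✓; ∠(GE, ES) = 90.00° ✓; |GE| = 5.200 ✓; bearing(G→B) − bearing(G→E) = 105.0° ✓; |GB| = 5.200 ✓; ∠(GB, BN) = 94.50° ✗; |BN| = 31.40 ✓.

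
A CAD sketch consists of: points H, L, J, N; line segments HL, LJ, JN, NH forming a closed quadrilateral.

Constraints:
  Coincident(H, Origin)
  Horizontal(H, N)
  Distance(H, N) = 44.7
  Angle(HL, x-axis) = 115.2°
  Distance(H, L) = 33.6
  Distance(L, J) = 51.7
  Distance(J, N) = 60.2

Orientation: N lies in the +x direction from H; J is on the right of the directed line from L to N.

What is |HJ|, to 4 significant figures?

24.21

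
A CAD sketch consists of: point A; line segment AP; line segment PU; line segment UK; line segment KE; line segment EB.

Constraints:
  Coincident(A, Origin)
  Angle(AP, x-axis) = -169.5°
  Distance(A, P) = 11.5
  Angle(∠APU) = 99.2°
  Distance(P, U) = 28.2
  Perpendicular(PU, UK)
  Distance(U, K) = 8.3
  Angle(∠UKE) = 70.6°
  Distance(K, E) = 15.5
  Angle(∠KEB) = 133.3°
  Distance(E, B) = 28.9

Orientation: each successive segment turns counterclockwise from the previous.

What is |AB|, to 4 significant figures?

34.82

A is at the origin; AP runs at -169.5° with length 11.5, so P = (-11.31, -2.096). ∠APU = 99.2° gives PU at -88.70° from the x-axis; with |PU| = 28.2, U = (-10.67, -30.29). The perpendicularity gives UK at right angles to PU, so UK runs at 1.300°; with |UK| = 8.3, K = (-2.370, -30.10). ∠UKE = 70.6° gives KE at 110.7° from the x-axis; with |KE| = 15.5, E = (-7.849, -15.60). ∠KEB = 133.3° gives EB at 157.4° from the x-axis; with |EB| = 28.9, B = (-34.53, -4.495). Then |AB| = |B − A| = 34.82.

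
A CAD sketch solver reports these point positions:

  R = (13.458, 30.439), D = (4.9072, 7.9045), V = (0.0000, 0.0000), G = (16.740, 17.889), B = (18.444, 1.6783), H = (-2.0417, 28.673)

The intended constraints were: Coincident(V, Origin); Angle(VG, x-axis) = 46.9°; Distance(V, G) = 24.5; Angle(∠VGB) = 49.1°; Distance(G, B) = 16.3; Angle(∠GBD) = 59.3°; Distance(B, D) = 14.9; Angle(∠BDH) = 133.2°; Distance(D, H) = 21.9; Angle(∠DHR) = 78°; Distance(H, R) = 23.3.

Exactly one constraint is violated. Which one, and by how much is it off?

Distance(H, R) = 23.3 — off by 7.70.

V = (0.00, 0.00) ✓; VG at 46.90° ✓; |VG| = 24.50 ✓; ∠VGB = 49.10° ✓; |GB| = 16.30 ✓; ∠GBD = 59.30° ✓; |BD| = 14.90 ✓; ∠BDH = 133.2° ✓; |DH| = 21.90 ✓; ∠DHR = 78.00° ✓; |HR| = 15.60 ✗.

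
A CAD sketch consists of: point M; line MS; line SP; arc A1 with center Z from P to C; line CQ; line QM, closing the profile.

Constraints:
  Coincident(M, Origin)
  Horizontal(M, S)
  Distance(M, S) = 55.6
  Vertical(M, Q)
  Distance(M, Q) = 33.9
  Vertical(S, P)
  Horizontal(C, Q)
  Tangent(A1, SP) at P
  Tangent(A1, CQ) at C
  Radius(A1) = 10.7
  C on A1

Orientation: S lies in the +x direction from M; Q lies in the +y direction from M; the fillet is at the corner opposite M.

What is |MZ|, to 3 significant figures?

50.5

M is at the origin; MS is horizontal with |MS| = 55.6 and S on the +x side, so S = (55.6, 0.00). M and Q share the same x with |MQ| = 33.9 and Q on the +y side, so Q = (0.00, 33.9). The virtual corner opposite M is at (55.6, 33.9). The tangent condition forces ZP to be normal to SP and tangency of A1 to CQ means the radius ZC is perpendicular to CQ, with radius 10.7, so the center Z sits 10.7 in from both sides at Z = (44.9, 23.2). Then |MZ| = |Z − M| = 50.5.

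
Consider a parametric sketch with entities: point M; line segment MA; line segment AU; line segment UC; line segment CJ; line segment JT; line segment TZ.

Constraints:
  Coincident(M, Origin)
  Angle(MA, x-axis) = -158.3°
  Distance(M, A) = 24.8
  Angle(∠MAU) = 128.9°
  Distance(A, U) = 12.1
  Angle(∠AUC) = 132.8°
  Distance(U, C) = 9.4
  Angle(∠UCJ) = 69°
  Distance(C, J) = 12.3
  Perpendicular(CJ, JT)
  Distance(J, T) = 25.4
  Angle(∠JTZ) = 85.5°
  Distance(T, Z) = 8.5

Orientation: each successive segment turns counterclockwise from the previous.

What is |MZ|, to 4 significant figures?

40.09

The perpendicularity gives JT at right angles to CJ, so JT runs at 141.0°; with |JT| = 25.4, T = (-33.92, -3.326). ∠JTZ = 85.5° gives TZ at -124.5° from the x-axis; with |TZ| = 8.5, Z = (-38.73, -10.33). Then |MZ| = |Z − M| = 40.09.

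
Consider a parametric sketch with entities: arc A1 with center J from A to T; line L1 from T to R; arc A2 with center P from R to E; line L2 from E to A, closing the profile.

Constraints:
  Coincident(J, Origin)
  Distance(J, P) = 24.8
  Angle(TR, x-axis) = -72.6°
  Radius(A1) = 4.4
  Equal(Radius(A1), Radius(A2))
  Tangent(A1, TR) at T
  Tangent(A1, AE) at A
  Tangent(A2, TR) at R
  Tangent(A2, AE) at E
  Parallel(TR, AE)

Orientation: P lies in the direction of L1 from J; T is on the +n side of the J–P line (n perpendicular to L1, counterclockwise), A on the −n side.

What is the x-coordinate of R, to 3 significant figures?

11.6

The slot axis is L1's direction at -72.6°, so u = (cos -72.6°, sin -72.6°) = (0.299, -0.954) and n = (−sin -72.6°, cos -72.6°) = (0.954, 0.299). J is at the origin and P lies 24.8 along u from J, so P = 24.8·u = (7.42, -23.7). Tangency of A1 to both parallel lines with radius 4.4 puts T and A at J ± 4.4·n: T = (4.20, 1.32), A = (-4.20, -1.32). Equal radii place R and E the same way about P: R = P + 4.4·n = (11.6, -22.3), E = P − 4.4·n = (3.22, -25.0). So R.x = 11.6.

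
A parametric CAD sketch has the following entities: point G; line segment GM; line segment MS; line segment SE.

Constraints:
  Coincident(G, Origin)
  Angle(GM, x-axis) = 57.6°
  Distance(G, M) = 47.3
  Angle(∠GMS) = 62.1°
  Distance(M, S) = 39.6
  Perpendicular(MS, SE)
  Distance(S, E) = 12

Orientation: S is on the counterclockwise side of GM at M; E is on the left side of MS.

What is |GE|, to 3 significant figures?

34.5

∠GMS = 62.1°, so MS runs at 57.6° + (180° − 62.1°) = 176° from the x-axis; with |MS| = 39.6, S = M + 39.6·(cos 176°, sin 176°) = (-14.1, 43.0). MS ⟂ SE; with |SE| = 12.0 on the left of MS, E = S + 12.0·(-0.0785, -0.997) = (-15.1, 31.1). Then |GE| = |E − G| = 34.5.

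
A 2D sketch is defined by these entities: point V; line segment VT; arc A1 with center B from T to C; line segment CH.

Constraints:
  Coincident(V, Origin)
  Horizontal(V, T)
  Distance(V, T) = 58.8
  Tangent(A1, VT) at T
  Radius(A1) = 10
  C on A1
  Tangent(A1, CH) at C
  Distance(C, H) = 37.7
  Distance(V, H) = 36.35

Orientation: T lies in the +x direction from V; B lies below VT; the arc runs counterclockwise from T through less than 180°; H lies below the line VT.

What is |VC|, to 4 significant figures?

52.25

Checks: V = (0.00, 0.00) ✓; V.y = 0.00, T.y = 0.00 ✓; |BC| = 10.00 ✓; ∠(BC, CH) = 90.00° ✓; |CH| = 37.70 ✓; |VH| = 36.35 ✓.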